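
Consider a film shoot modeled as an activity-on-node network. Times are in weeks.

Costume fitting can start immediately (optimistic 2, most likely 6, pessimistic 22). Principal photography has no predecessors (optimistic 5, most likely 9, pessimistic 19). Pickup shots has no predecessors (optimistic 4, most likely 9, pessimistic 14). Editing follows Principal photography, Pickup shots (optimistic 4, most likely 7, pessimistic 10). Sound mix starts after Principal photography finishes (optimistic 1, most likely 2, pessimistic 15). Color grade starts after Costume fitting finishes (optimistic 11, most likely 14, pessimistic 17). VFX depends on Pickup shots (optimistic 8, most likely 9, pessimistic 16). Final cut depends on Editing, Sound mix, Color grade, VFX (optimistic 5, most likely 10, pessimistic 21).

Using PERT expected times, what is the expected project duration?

33 weeks

te_Costume fitting = (2 + 4·6 + 22)/6 = 48/6 = 8
te_Principal photography = (5 + 4·9 + 19)/6 = 60/6 = 10
te_Pickup shots = (4 + 4·9 + 14)/6 = 54/6 = 9
te_Editing = (4 + 4·7 + 10)/6 = 42/6 = 7
te_Sound mix = (1 + 4·2 + 15)/6 = 24/6 = 4
te_Color grade = (11 + 4·14 + 17)/6 = 84/6 = 14
te_VFX = (8 + 4·9 + 16)/6 = 60/6 = 10
te_Final cut = (5 + 4·10 + 21)/6 = 66/6 = 11

Forward pass:
ES_Costume fitting = 0; EF_Costume fitting = 8
ES_Principal photography = 0; EF_Principal photography = 10
ES_Pickup shots = 0; EF_Pickup shots = 9
ES_Editing = max(EF_Principal photography=10, EF_Pickup shots=9) = 10; EF_Editing = 10+7 = 17
ES_Sound mix = 10; EF_Sound mix = 10+4 = 14
ES_Color grade = 8; EF_Color grade = 8+14 = 22
ES_VFX = 9; EF_VFX = 9+10 = 19
ES_Final cut = max(EF_Editing=17, EF_Sound mix=14, EF_Color grade=22, EF_VFX=19) = 22; EF_Final cut = 22+11 = 33
Expected project duration μ = 33 weeks. Critical path: Costume fitting → Color grade → Final cut.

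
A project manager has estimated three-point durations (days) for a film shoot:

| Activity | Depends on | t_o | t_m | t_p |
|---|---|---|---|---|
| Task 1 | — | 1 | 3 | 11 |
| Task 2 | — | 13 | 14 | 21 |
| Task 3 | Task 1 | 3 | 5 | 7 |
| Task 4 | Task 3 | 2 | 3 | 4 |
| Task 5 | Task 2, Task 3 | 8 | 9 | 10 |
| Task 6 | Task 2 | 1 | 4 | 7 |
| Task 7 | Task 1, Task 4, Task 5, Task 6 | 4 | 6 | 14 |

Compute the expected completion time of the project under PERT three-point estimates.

31 days

te_Task 1 = (1 + 4·3 + 11)/6 = 24/6 = 4
te_Task 2 = (13 + 4·14 + 21)/6 = 90/6 = 15
te_Task 3 = (3 + 4·5 + 7)/6 = 30/6 = 5
te_Task 4 = (2 + 4·3 + 4)/6 = 18/6 = 3
te_Task 5 = (8 + 4·9 + 10)/6 = 54/6 = 9
te_Task 6 = (1 + 4·4 + 7)/6 = 24/6 = 4
te_Task 7 = (4 + 4·6 + 14)/6 = 42/6 = 7

Forward pass:
ES_Task 1 = 0; EF_Task 1 = 4
ES_Task 2 = 0; EF_Task 2 = 15
ES_Task 3 = 4; EF_Task 3 = 4+5 = 9
ES_Task 4 = 9; EF_Task 4 = 9+3 = 12
ES_Task 5 = max(EF_Task 2=15, EF_Task 3=9) = 15; EF_Task 5 = 15+9 = 24
ES_Task 6 = 15; EF_Task 6 = 15+4 = 19
ES_Task 7 = max(EF_Task 1=4, EF_Task 4=12, EF_Task 5=24, EF_Task 6=19) = 24; EF_Task 7 = 24+7 = 31
Expected project duration μ = 31 days. Critical path: Task 2 → Task 5 → Task 7.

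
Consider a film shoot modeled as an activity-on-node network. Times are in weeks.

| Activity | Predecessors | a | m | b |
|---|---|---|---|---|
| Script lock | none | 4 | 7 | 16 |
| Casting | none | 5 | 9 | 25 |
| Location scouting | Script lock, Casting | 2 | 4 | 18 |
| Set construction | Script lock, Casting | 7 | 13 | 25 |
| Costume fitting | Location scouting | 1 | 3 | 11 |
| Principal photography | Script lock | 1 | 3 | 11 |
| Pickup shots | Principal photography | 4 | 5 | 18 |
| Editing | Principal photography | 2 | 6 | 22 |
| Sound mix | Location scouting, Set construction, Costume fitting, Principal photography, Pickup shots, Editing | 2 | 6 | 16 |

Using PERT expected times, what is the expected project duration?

te_Script lock = (4 + 4·7 + 16)/6 = 48/6 = 8
te_Casting = (5 + 4·9 + 25)/6 = 66/6 = 11
te_Location scouting = (2 + 4·4 + 18)/6 = 36/6 = 6
te_Set construction = (7 + 4·13 + 25)/6 = 84/6 = 14
te_Costume fitting = (1 + 4·3 + 11)/6 = 24/6 = 4
te_Principal photography = (1 + 4·3 + 11)/6 = 24/6 = 4
te_Pickup shots = (4 + 4·5 + 18)/6 = 42/6 = 7
te_Editing = (2 + 4·6 + 22)/6 = 48/6 = 8
te_Sound mix = (2 + 4·6 + 16)/6 = 42/6 = 7

Forward pass:
ES_Script lock = 0; EF_Script lock = 8
ES_Casting = 0; EF_Casting = 11
ES_Location scouting = max(EF_Script lock=8, EF_Casting=11) = 11; EF_Location scouting = 11+6 = 17
ES_Set construction = max(EF_Script lock=8, EF_Casting=11) = 11; EF_Set construction = 11+14 = 25
ES_Costume fitting = 17; EF_Costume fitting = 17+4 = 21
ES_Principal photography = 8; EF_Principal photography = 8+4 = 12
ES_Pickup shots = 12; EF_Pickup shots = 12+7 = 19
ES_Editing = 12; EF_Editing = 12+8 = 20
ES_Sound mix = max(EF_Location scouting=17, EF_Set construction=25, EF_Costume fitting=21, EF_Principal photography=12, EF_Pickup shots=19, EF_Editing=20) = 25; EF_Sound mix = 25+7 = 32
Expected project duration μ = 32 weeks. Critical path: Casting → Set construction → Sound mix.

32 weeks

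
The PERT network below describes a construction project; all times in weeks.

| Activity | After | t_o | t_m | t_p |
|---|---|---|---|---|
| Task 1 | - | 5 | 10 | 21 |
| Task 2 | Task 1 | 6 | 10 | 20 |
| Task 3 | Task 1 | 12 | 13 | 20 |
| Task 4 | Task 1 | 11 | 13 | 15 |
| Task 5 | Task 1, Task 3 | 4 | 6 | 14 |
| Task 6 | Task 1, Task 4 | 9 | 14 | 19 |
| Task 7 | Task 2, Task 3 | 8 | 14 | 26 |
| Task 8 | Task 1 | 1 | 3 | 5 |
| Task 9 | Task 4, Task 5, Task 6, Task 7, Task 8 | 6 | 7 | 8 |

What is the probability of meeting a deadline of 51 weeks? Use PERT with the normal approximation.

te_Task 1 = (5 + 4·10 + 21)/6 = 66/6 = 11; σ²_Task 1 = ((21−5)/6)² = 7.111
te_Task 2 = (6 + 4·10 + 20)/6 = 66/6 = 11; σ²_Task 2 = ((20−6)/6)² = 5.444
te_Task 3 = (12 + 4·13 + 20)/6 = 84/6 = 14; σ²_Task 3 = ((20−12)/6)² = 1.778
te_Task 4 = (11 + 4·13 + 15)/6 = 78/6 = 13; σ²_Task 4 = ((15−11)/6)² = 0.444
te_Task 5 = (4 + 4·6 + 14)/6 = 42/6 = 7; σ²_Task 5 = ((14−4)/6)² = 2.778
te_Task 6 = (9 + 4·14 + 19)/6 = 84/6 = 14; σ²_Task 6 = ((19−9)/6)² = 2.778
te_Task 7 = (8 + 4·14 + 26)/6 = 90/6 = 15; σ²_Task 7 = ((26−8)/6)² = 9.000
te_Task 8 = (1 + 4·3 + 5)/6 = 18/6 = 3; σ²_Task 8 = ((5−1)/6)² = 0.444
te_Task 9 = (6 + 4·7 + 8)/6 = 42/6 = 7; σ²_Task 9 = ((8−6)/6)² = 0.111

Forward pass:
ES_Task 1 = 0; EF_Task 1 = 11
ES_Task 2 = 11; EF_Task 2 = 11+11 = 22
ES_Task 3 = 11; EF_Task 3 = 11+14 = 25
ES_Task 4 = 11; EF_Task 4 = 11+13 = 24
ES_Task 5 = max(EF_Task 1=11, EF_Task 3=25) = 25; EF_Task 5 = 25+7 = 32
ES_Task 6 = max(EF_Task 1=11, EF_Task 4=24) = 24; EF_Task 6 = 24+14 = 38
ES_Task 7 = max(EF_Task 2=22, EF_Task 3=25) = 25; EF_Task 7 = 25+15 = 40
ES_Task 8 = 11; EF_Task 8 = 11+3 = 14
ES_Task 9 = max(EF_Task 4=24, EF_Task 5=32, EF_Task 6=38, EF_Task 7=40, EF_Task 8=14) = 40; EF_Task 9 = 40+7 = 47
Expected project duration μ = 47 weeks. Critical path: Task 1 → Task 3 → Task 7 → Task 9.

Variance along critical path = 7.111 + 1.778 + 9.000 + 0.111 = 18.000; σ = √18.000 = 4.243 weeks.
Z = (51 − 47) / 4.243 = 0.943
P(T ≤ 51) = Φ(0.943) ≈ 0.827

0.827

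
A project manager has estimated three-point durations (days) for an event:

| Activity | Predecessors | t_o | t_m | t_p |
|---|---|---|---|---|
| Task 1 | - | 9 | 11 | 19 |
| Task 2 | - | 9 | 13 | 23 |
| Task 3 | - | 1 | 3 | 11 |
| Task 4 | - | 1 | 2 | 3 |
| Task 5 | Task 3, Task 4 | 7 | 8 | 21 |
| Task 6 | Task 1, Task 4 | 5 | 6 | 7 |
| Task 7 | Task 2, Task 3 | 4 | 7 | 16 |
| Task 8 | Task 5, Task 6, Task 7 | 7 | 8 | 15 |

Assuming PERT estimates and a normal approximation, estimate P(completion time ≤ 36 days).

0.932

te_Task 1 = (9 + 4·11 + 19)/6 = 72/6 = 12; σ²_Task 1 = ((19−9)/6)² = 2.778
te_Task 2 = (9 + 4·13 + 23)/6 = 84/6 = 14; σ²_Task 2 = ((23−9)/6)² = 5.444
te_Task 3 = (1 + 4·3 + 11)/6 = 24/6 = 4; σ²_Task 3 = ((11−1)/6)² = 2.778
te_Task 4 = (1 + 4·2 + 3)/6 = 12/6 = 2; σ²_Task 4 = ((3−1)/6)² = 0.111
te_Task 5 = (7 + 4·8 + 21)/6 = 60/6 = 10; σ²_Task 5 = ((21−7)/6)² = 5.444
te_Task 6 = (5 + 4·6 + 7)/6 = 36/6 = 6; σ²_Task 6 = ((7−5)/6)² = 0.111
te_Task 7 = (4 + 4·7 + 16)/6 = 48/6 = 8; σ²_Task 7 = ((16−4)/6)² = 4.000
te_Task 8 = (7 + 4·8 + 15)/6 = 54/6 = 9; σ²_Task 8 = ((15−7)/6)² = 1.778

Forward pass:
ES_Task 1 = 0; EF_Task 1 = 12
ES_Task 2 = 0; EF_Task 2 = 14
ES_Task 3 = 0; EF_Task 3 = 4
ES_Task 4 = 0; EF_Task 4 = 2
ES_Task 5 = max(EF_Task 3=4, EF_Task 4=2) = 4; EF_Task 5 = 4+10 = 14
ES_Task 6 = max(EF_Task 1=12, EF_Task 4=2) = 12; EF_Task 6 = 12+6 = 18
ES_Task 7 = max(EF_Task 2=14, EF_Task 3=4) = 14; EF_Task 7 = 14+8 = 22
ES_Task 8 = max(EF_Task 5=14, EF_Task 6=18, EF_Task 7=22) = 22; EF_Task 8 = 22+9 = 31
Expected project duration μ = 31 days. Critical path: Task 2 → Task 7 → Task 8.

Variance along critical path = 5.444 + 4.000 + 1.778 = 11.222; σ = √11.222 = 3.350 days.
Z = (36 − 31) / 3.350 = 1.493
P(T ≤ 36) = Φ(1.493) ≈ 0.932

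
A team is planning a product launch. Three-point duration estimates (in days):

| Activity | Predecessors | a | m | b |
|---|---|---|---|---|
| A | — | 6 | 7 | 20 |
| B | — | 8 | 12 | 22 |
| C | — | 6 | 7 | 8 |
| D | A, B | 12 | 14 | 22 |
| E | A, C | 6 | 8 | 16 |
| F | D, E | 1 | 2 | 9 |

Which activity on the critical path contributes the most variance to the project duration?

B

te_A = (6 + 4·7 + 20)/6 = 54/6 = 9; σ²_A = ((20−6)/6)² = 5.444
te_B = (8 + 4·12 + 22)/6 = 78/6 = 13; σ²_B = ((22−8)/6)² = 5.444
te_C = (6 + 4·7 + 8)/6 = 42/6 = 7; σ²_C = ((8−6)/6)² = 0.111
te_D = (12 + 4·14 + 22)/6 = 90/6 = 15; σ²_D = ((22−12)/6)² = 2.778
te_E = (6 + 4·8 + 16)/6 = 54/6 = 9; σ²_E = ((16−6)/6)² = 2.778
te_F = (1 + 4·2 + 9)/6 = 18/6 = 3; σ²_F = ((9−1)/6)² = 1.778

Forward pass:
ES_A = 0; EF_A = 9
ES_B = 0; EF_B = 13
ES_C = 0; EF_C = 7
ES_D = max(EF_A=9, EF_B=13) = 13; EF_D = 13+15 = 28
ES_E = max(EF_A=9, EF_C=7) = 9; EF_E = 9+9 = 18
ES_F = max(EF_D=28, EF_E=18) = 28; EF_F = 28+3 = 31
Expected project duration μ = 31 days. Critical path: B → D → F.

Variances on critical path: σ²_B=5.444, σ²_D=2.778, σ²_F=1.778.
Largest is σ²_B = 5.444.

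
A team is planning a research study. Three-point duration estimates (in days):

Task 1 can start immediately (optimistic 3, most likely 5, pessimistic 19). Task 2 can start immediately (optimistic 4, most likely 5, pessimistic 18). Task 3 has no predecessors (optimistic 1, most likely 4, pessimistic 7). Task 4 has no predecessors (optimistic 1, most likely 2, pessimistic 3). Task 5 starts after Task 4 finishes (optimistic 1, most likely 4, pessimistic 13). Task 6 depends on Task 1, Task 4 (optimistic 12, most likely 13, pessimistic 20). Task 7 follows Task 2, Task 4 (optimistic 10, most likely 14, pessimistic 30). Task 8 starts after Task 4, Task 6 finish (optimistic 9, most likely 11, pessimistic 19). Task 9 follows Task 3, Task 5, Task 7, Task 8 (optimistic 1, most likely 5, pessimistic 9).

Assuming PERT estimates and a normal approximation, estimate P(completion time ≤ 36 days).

te_Task 1 = (3 + 4·5 + 19)/6 = 42/6 = 7; σ²_Task 1 = ((19−3)/6)² = 7.111
te_Task 2 = (4 + 4·5 + 18)/6 = 42/6 = 7; σ²_Task 2 = ((18−4)/6)² = 5.444
te_Task 3 = (1 + 4·4 + 7)/6 = 24/6 = 4; σ²_Task 3 = ((7−1)/6)² = 1.000
te_Task 4 = (1 + 4·2 + 3)/6 = 12/6 = 2; σ²_Task 4 = ((3−1)/6)² = 0.111
te_Task 5 = (1 + 4·4 + 13)/6 = 30/6 = 5; σ²_Task 5 = ((13−1)/6)² = 4.000
te_Task 6 = (12 + 4·13 + 20)/6 = 84/6 = 14; σ²_Task 6 = ((20−12)/6)² = 1.778
te_Task 7 = (10 + 4·14 + 30)/6 = 96/6 = 16; σ²_Task 7 = ((30−10)/6)² = 11.111
te_Task 8 = (9 + 4·11 + 19)/6 = 72/6 = 12; σ²_Task 8 = ((19−9)/6)² = 2.778
te_Task 9 = (1 + 4·5 + 9)/6 = 30/6 = 5; σ²_Task 9 = ((9−1)/6)² = 1.778

Forward pass:
ES_Task 1 = 0; EF_Task 1 = 7
ES_Task 2 = 0; EF_Task 2 = 7
ES_Task 3 = 0; EF_Task 3 = 4
ES_Task 4 = 0; EF_Task 4 = 2
ES_Task 5 = 2; EF_Task 5 = 2+5 = 7
ES_Task 6 = max(EF_Task 1=7, EF_Task 4=2) = 7; EF_Task 6 = 7+14 = 21
ES_Task 7 = max(EF_Task 2=7, EF_Task 4=2) = 7; EF_Task 7 = 7+16 = 23
ES_Task 8 = max(EF_Task 4=2, EF_Task 6=21) = 21; EF_Task 8 = 21+12 = 33
ES_Task 9 = max(EF_Task 3=4, EF_Task 5=7, EF_Task 7=23, EF_Task 8=33) = 33; EF_Task 9 = 33+5 = 38
Expected project duration μ = 38 days. Critical path: Task 1 → Task 6 → Task 8 → Task 9.

Variance along critical path = 7.111 + 1.778 + 2.778 + 1.778 = 13.444; σ = √13.444 = 3.667 days.
Z = (36 − 38) / 3.667 = -0.545
P(T ≤ 36) = Φ(-0.545) ≈ 0.293

0.293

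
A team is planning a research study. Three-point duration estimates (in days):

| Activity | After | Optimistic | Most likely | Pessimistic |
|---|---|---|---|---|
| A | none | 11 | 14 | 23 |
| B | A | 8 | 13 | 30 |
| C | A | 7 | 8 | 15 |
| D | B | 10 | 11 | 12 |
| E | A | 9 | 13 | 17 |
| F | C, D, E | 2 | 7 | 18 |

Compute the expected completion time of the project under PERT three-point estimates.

te_A = (11 + 4·14 + 23)/6 = 90/6 = 15
te_B = (8 + 4·13 + 30)/6 = 90/6 = 15
te_C = (7 + 4·8 + 15)/6 = 54/6 = 9
te_D = (10 + 4·11 + 12)/6 = 66/6 = 11
te_E = (9 + 4·13 + 17)/6 = 78/6 = 13
te_F = (2 + 4·7 + 18)/6 = 48/6 = 8

Forward pass:
ES_A = 0; EF_A = 15
ES_B = 15; EF_B = 15+15 = 30
ES_C = 15; EF_C = 15+9 = 24
ES_D = 30; EF_D = 30+11 = 41
ES_E = 15; EF_E = 15+13 = 28
ES_F = max(EF_C=24, EF_D=41, EF_E=28) = 41; EF_F = 41+8 = 49
Expected project duration μ = 49 days. Critical path: A → B → D → F.

49 days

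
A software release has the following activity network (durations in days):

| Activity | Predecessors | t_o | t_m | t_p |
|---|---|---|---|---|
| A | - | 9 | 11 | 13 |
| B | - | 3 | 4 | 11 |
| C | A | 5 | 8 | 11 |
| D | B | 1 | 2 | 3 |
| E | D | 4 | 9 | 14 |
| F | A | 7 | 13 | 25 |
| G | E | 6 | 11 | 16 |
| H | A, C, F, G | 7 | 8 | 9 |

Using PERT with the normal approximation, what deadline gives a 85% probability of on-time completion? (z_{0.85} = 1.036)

te_A = (9 + 4·11 + 13)/6 = 66/6 = 11; σ²_A = ((13−9)/6)² = 0.444
te_B = (3 + 4·4 + 11)/6 = 30/6 = 5; σ²_B = ((11−3)/6)² = 1.778
te_C = (5 + 4·8 + 11)/6 = 48/6 = 8; σ²_C = ((11−5)/6)² = 1.000
te_D = (1 + 4·2 + 3)/6 = 12/6 = 2; σ²_D = ((3−1)/6)² = 0.111
te_E = (4 + 4·9 + 14)/6 = 54/6 = 9; σ²_E = ((14−4)/6)² = 2.778
te_F = (7 + 4·13 + 25)/6 = 84/6 = 14; σ²_F = ((25−7)/6)² = 9.000
te_G = (6 + 4·11 + 16)/6 = 66/6 = 11; σ²_G = ((16−6)/6)² = 2.778
te_H = (7 + 4·8 + 9)/6 = 48/6 = 8; σ²_H = ((9−7)/6)² = 0.111

Forward pass:
ES_A = 0; EF_A = 11
ES_B = 0; EF_B = 5
ES_C = 11; EF_C = 11+8 = 19
ES_D = 5; EF_D = 5+2 = 7
ES_E = 7; EF_E = 7+9 = 16
ES_F = 11; EF_F = 11+14 = 25
ES_G = 16; EF_G = 16+11 = 27
ES_H = max(EF_A=11, EF_C=19, EF_F=25, EF_G=27) = 27; EF_H = 27+8 = 35
Expected project duration μ = 35 days. Critical path: B → D → E → G → H.

Variance along critical path = 1.778 + 0.111 + 2.778 + 2.778 + 0.111 = 7.556; σ = 2.749 days.
D = μ + z·σ = 35 + 1.036·2.749 = 37.8 days

37.8 days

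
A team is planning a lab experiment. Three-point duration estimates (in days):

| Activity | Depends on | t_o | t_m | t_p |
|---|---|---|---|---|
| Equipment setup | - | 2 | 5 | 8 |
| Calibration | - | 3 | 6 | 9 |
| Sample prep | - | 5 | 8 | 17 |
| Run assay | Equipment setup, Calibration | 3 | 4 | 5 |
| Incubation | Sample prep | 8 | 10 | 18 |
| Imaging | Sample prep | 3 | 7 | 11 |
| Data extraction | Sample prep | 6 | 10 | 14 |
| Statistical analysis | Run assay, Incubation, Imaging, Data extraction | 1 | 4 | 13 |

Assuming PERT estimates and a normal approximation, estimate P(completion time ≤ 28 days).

te_Equipment setup = (2 + 4·5 + 8)/6 = 30/6 = 5; σ²_Equipment setup = ((8−2)/6)² = 1.000
te_Calibration = (3 + 4·6 + 9)/6 = 36/6 = 6; σ²_Calibration = ((9−3)/6)² = 1.000
te_Sample prep = (5 + 4·8 + 17)/6 = 54/6 = 9; σ²_Sample prep = ((17−5)/6)² = 4.000
te_Run assay = (3 + 4·4 + 5)/6 = 24/6 = 4; σ²_Run assay = ((5−3)/6)² = 0.111
te_Incubation = (8 + 4·10 + 18)/6 = 66/6 = 11; σ²_Incubation = ((18−8)/6)² = 2.778
te_Imaging = (3 + 4·7 + 11)/6 = 42/6 = 7; σ²_Imaging = ((11−3)/6)² = 1.778
te_Data extraction = (6 + 4·10 + 14)/6 = 60/6 = 10; σ²_Data extraction = ((14−6)/6)² = 1.778
te_Statistical analysis = (1 + 4·4 + 13)/6 = 30/6 = 5; σ²_Statistical analysis = ((13−1)/6)² = 4.000

Forward pass:
ES_Equipment setup = 0; EF_Equipment setup = 5
ES_Calibration = 0; EF_Calibration = 6
ES_Sample prep = 0; EF_Sample prep = 9
ES_Run assay = max(EF_Equipment setup=5, EF_Calibration=6) = 6; EF_Run assay = 6+4 = 10
ES_Incubation = 9; EF_Incubation = 9+11 = 20
ES_Imaging = 9; EF_Imaging = 9+7 = 16
ES_Data extraction = 9; EF_Data extraction = 9+10 = 19
ES_Statistical analysis = max(EF_Run assay=10, EF_Incubation=20, EF_Imaging=16, EF_Data extraction=19) = 20; EF_Statistical analysis = 20+5 = 25
Expected project duration μ = 25 days. Critical path: Sample prep → Incubation → Statistical analysis.

Variance along critical path = 4.000 + 2.778 + 4.000 = 10.778; σ = √10.778 = 3.283 days.
Z = (28 − 25) / 3.283 = 0.914
P(T ≤ 28) = Φ(0.914) ≈ 0.820

0.820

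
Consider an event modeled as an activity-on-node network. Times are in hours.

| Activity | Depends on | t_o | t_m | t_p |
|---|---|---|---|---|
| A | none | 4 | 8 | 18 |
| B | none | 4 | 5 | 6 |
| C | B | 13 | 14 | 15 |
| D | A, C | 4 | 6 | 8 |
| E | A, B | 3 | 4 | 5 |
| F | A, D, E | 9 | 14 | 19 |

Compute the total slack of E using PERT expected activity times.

te_A = (4 + 4·8 + 18)/6 = 54/6 = 9
te_B = (4 + 4·5 + 6)/6 = 30/6 = 5
te_C = (13 + 4·14 + 15)/6 = 84/6 = 14
te_D = (4 + 4·6 + 8)/6 = 36/6 = 6
te_E = (3 + 4·4 + 5)/6 = 24/6 = 4
te_F = (9 + 4·14 + 19)/6 = 84/6 = 14

Forward pass:
ES_A = 0; EF_A = 9
ES_B = 0; EF_B = 5
ES_C = 5; EF_C = 5+14 = 19
ES_D = max(EF_A=9, EF_C=19) = 19; EF_D = 19+6 = 25
ES_E = max(EF_A=9, EF_B=5) = 9; EF_E = 9+4 = 13
ES_F = max(EF_A=9, EF_D=25, EF_E=13) = 25; EF_F = 25+14 = 39
Expected project duration μ = 39 hours. Critical path: B → C → D → F.

Backward pass:
LF_F = 39; LS_F = 39−14 = 25
LF_E = LS_F = 25; LS_E = 25−4 = 21
LF_D = LS_F = 25; LS_D = 25−6 = 19
LF_C = LS_D = 19; LS_C = 19−14 = 5
LF_B = min(LS_C=5, LS_E=21) = 5; LS_B = 5−5 = 0
LF_A = min(LS_D=19, LS_E=21, LS_F=25) = 19; LS_A = 19−9 = 10
Slack_E = LS_E − ES_E = 21 − 9 = 12

12 hours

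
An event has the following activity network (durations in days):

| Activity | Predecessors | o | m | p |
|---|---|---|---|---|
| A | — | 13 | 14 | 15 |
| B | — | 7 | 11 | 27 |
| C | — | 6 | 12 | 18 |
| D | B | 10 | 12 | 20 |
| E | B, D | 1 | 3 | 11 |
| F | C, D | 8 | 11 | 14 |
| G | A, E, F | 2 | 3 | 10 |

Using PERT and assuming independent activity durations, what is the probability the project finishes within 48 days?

0.957

te_A = (13 + 4·14 + 15)/6 = 84/6 = 14; σ²_A = ((15−13)/6)² = 0.111
te_B = (7 + 4·11 + 27)/6 = 78/6 = 13; σ²_B = ((27−7)/6)² = 11.111
te_C = (6 + 4·12 + 18)/6 = 72/6 = 12; σ²_C = ((18−6)/6)² = 4.000
te_D = (10 + 4·12 + 20)/6 = 78/6 = 13; σ²_D = ((20−10)/6)² = 2.778
te_E = (1 + 4·3 + 11)/6 = 24/6 = 4; σ²_E = ((11−1)/6)² = 2.778
te_F = (8 + 4·11 + 14)/6 = 66/6 = 11; σ²_F = ((14−8)/6)² = 1.000
te_G = (2 + 4·3 + 10)/6 = 24/6 = 4; σ²_G = ((10−2)/6)² = 1.778

Forward pass:
ES_A = 0; EF_A = 14
ES_B = 0; EF_B = 13
ES_C = 0; EF_C = 12
ES_D = 13; EF_D = 13+13 = 26
ES_E = max(EF_B=13, EF_D=26) = 26; EF_E = 26+4 = 30
ES_F = max(EF_C=12, EF_D=26) = 26; EF_F = 26+11 = 37
ES_G = max(EF_A=14, EF_E=30, EF_F=37) = 37; EF_G = 37+4 = 41
Expected project duration μ = 41 days. Critical path: B → D → F → G.

Variance along critical path = 11.111 + 2.778 + 1.000 + 1.778 = 16.667; σ = √16.667 = 4.082 days.
Z = (48 − 41) / 4.082 = 1.715
P(T ≤ 48) = Φ(1.715) ≈ 0.957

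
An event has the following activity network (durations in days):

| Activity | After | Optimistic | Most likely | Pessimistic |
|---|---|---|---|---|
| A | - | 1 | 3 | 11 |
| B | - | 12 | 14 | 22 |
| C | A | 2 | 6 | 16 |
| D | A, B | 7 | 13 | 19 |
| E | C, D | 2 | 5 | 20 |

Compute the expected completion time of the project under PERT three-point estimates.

35 days

te_A = (1 + 4·3 + 11)/6 = 24/6 = 4
te_B = (12 + 4·14 + 22)/6 = 90/6 = 15
te_C = (2 + 4·6 + 16)/6 = 42/6 = 7
te_D = (7 + 4·13 + 19)/6 = 78/6 = 13
te_E = (2 + 4·5 + 20)/6 = 42/6 = 7

Forward pass:
ES_A = 0; EF_A = 4
ES_B = 0; EF_B = 15
ES_C = 4; EF_C = 4+7 = 11
ES_D = max(EF_A=4, EF_B=15) = 15; EF_D = 15+13 = 28
ES_E = max(EF_C=11, EF_D=28) = 28; EF_E = 28+7 = 35
Expected project duration μ = 35 days. Critical path: B → D → E.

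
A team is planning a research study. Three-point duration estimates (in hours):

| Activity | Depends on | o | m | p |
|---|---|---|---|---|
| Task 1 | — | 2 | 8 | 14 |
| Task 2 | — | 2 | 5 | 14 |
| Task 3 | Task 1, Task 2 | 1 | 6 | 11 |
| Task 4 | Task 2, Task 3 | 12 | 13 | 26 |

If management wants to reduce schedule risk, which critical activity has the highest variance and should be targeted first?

Task 4

te_Task 1 = (2 + 4·8 + 14)/6 = 48/6 = 8; σ²_Task 1 = ((14−2)/6)² = 4.000
te_Task 2 = (2 + 4·5 + 14)/6 = 36/6 = 6; σ²_Task 2 = ((14−2)/6)² = 4.000
te_Task 3 = (1 + 4·6 + 11)/6 = 36/6 = 6; σ²_Task 3 = ((11−1)/6)² = 2.778
te_Task 4 = (12 + 4·13 + 26)/6 = 90/6 = 15; σ²_Task 4 = ((26−12)/6)² = 5.444

Forward pass:
ES_Task 1 = 0; EF_Task 1 = 8
ES_Task 2 = 0; EF_Task 2 = 6
ES_Task 3 = max(EF_Task 1=8, EF_Task 2=6) = 8; EF_Task 3 = 8+6 = 14
ES_Task 4 = max(EF_Task 2=6, EF_Task 3=14) = 14; EF_Task 4 = 14+15 = 29
Expected project duration μ = 29 hours. Critical path: Task 1 → Task 3 → Task 4.

Variances on critical path: σ²_Task 1=4.000, σ²_Task 3=2.778, σ²_Task 4=5.444.
Largest is σ²_Task 4 = 5.444.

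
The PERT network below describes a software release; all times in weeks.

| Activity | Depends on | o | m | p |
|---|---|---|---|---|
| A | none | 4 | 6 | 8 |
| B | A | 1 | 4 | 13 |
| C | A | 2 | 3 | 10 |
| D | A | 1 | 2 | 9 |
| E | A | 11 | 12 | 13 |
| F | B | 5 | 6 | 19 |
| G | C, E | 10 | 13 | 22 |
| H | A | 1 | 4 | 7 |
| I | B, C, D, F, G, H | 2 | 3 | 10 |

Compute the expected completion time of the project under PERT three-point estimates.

te_A = (4 + 4·6 + 8)/6 = 36/6 = 6
te_B = (1 + 4·4 + 13)/6 = 30/6 = 5
te_C = (2 + 4·3 + 10)/6 = 24/6 = 4
te_D = (1 + 4·2 + 9)/6 = 18/6 = 3
te_E = (11 + 4·12 + 13)/6 = 72/6 = 12
te_F = (5 + 4·6 + 19)/6 = 48/6 = 8
te_G = (10 + 4·13 + 22)/6 = 84/6 = 14
te_H = (1 + 4·4 + 7)/6 = 24/6 = 4
te_I = (2 + 4·3 + 10)/6 = 24/6 = 4

Forward pass:
ES_A = 0; EF_A = 6
ES_B = 6; EF_B = 6+5 = 11
ES_C = 6; EF_C = 6+4 = 10
ES_D = 6; EF_D = 6+3 = 9
ES_E = 6; EF_E = 6+12 = 18
ES_F = 11; EF_F = 11+8 = 19
ES_G = max(EF_C=10, EF_E=18) = 18; EF_G = 18+14 = 32
ES_H = 6; EF_H = 6+4 = 10
ES_I = max(EF_B=11, EF_C=10, EF_D=9, EF_F=19, EF_G=32, EF_H=10) = 32; EF_I = 32+4 = 36
Expected project duration μ = 36 weeks. Critical path: A → E → G → I.

36 weeks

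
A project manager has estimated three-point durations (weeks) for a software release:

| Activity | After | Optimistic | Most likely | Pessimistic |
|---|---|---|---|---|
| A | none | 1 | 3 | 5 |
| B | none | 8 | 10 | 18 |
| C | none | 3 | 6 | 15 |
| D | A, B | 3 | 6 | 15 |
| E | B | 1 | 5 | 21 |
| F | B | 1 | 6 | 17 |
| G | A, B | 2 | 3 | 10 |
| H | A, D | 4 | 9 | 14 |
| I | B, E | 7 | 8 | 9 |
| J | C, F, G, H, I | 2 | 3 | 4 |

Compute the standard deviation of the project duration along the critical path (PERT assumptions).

3.11 weeks

te_A = (1 + 4·3 + 5)/6 = 18/6 = 3; σ²_A = ((5−1)/6)² = 0.444
te_B = (8 + 4·10 + 18)/6 = 66/6 = 11; σ²_B = ((18−8)/6)² = 2.778
te_C = (3 + 4·6 + 15)/6 = 42/6 = 7; σ²_C = ((15−3)/6)² = 4.000
te_D = (3 + 4·6 + 15)/6 = 42/6 = 7; σ²_D = ((15−3)/6)² = 4.000
te_E = (1 + 4·5 + 21)/6 = 42/6 = 7; σ²_E = ((21−1)/6)² = 11.111
te_F = (1 + 4·6 + 17)/6 = 42/6 = 7; σ²_F = ((17−1)/6)² = 7.111
te_G = (2 + 4·3 + 10)/6 = 24/6 = 4; σ²_G = ((10−2)/6)² = 1.778
te_H = (4 + 4·9 + 14)/6 = 54/6 = 9; σ²_H = ((14−4)/6)² = 2.778
te_I = (7 + 4·8 + 9)/6 = 48/6 = 8; σ²_I = ((9−7)/6)² = 0.111
te_J = (2 + 4·3 + 4)/6 = 18/6 = 3; σ²_J = ((4−2)/6)² = 0.111

Forward pass:
ES_A = 0; EF_A = 3
ES_B = 0; EF_B = 11
ES_C = 0; EF_C = 7
ES_D = max(EF_A=3, EF_B=11) = 11; EF_D = 11+7 = 18
ES_E = 11; EF_E = 11+7 = 18
ES_F = 11; EF_F = 11+7 = 18
ES_G = max(EF_A=3, EF_B=11) = 11; EF_G = 11+4 = 15
ES_H = max(EF_A=3, EF_D=18) = 18; EF_H = 18+9 = 27
ES_I = max(EF_B=11, EF_E=18) = 18; EF_I = 18+8 = 26
ES_J = max(EF_C=7, EF_F=18, EF_G=15, EF_H=27, EF_I=26) = 27; EF_J = 27+3 = 30
Expected project duration μ = 30 weeks. Critical path: B → D → H → J.

Variance along critical path = 2.778 + 4.000 + 2.778 + 0.111 = 9.667
σ = √9.667 = 3.109 weeks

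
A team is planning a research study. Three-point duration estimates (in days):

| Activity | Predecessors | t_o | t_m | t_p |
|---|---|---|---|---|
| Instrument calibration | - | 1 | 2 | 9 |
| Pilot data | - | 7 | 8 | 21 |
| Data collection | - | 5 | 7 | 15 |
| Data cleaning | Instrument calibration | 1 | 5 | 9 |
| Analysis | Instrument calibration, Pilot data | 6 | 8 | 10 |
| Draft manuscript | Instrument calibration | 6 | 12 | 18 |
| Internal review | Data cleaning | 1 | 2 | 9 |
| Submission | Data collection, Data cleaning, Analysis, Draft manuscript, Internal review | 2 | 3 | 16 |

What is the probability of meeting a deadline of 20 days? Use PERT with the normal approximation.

0.186

te_Instrument calibration = (1 + 4·2 + 9)/6 = 18/6 = 3; σ²_Instrument calibration = ((9−1)/6)² = 1.778
te_Pilot data = (7 + 4·8 + 21)/6 = 60/6 = 10; σ²_Pilot data = ((21−7)/6)² = 5.444
te_Data collection = (5 + 4·7 + 15)/6 = 48/6 = 8; σ²_Data collection = ((15−5)/6)² = 2.778
te_Data cleaning = (1 + 4·5 + 9)/6 = 30/6 = 5; σ²_Data cleaning = ((9−1)/6)² = 1.778
te_Analysis = (6 + 4·8 + 10)/6 = 48/6 = 8; σ²_Analysis = ((10−6)/6)² = 0.444
te_Draft manuscript = (6 + 4·12 + 18)/6 = 72/6 = 12; σ²_Draft manuscript = ((18−6)/6)² = 4.000
te_Internal review = (1 + 4·2 + 9)/6 = 18/6 = 3; σ²_Internal review = ((9−1)/6)² = 1.778
te_Submission = (2 + 4·3 + 16)/6 = 30/6 = 5; σ²_Submission = ((16−2)/6)² = 5.444

Forward pass:
ES_Instrument calibration = 0; EF_Instrument calibration = 3
ES_Pilot data = 0; EF_Pilot data = 10
ES_Data collection = 0; EF_Data collection = 8
ES_Data cleaning = 3; EF_Data cleaning = 3+5 = 8
ES_Analysis = max(EF_Instrument calibration=3, EF_Pilot data=10) = 10; EF_Analysis = 10+8 = 18
ES_Draft manuscript = 3; EF_Draft manuscript = 3+12 = 15
ES_Internal review = 8; EF_Internal review = 8+3 = 11
ES_Submission = max(EF_Data collection=8, EF_Data cleaning=8, EF_Analysis=18, EF_Draft manuscript=15, EF_Internal review=11) = 18; EF_Submission = 18+5 = 23
Expected project duration μ = 23 days. Critical path: Pilot data → Analysis → Submission.

Variance along critical path = 5.444 + 0.444 + 5.444 = 11.333; σ = √11.333 = 3.367 days.
Z = (20 − 23) / 3.367 = -0.891
P(T ≤ 20) = Φ(-0.891) ≈ 0.186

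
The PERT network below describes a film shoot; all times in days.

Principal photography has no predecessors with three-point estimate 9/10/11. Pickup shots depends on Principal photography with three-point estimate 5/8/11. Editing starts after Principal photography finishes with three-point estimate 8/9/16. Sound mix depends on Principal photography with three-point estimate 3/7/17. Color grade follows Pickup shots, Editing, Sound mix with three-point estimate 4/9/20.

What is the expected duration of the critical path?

30 days

te_Principal photography = (9 + 4·10 + 11)/6 = 60/6 = 10
te_Pickup shots = (5 + 4·8 + 11)/6 = 48/6 = 8
te_Editing = (8 + 4·9 + 16)/6 = 60/6 = 10
te_Sound mix = (3 + 4·7 + 17)/6 = 48/6 = 8
te_Color grade = (4 + 4·9 + 20)/6 = 60/6 = 10

Forward pass:
ES_Principal photography = 0; EF_Principal photography = 10
ES_Pickup shots = 10; EF_Pickup shots = 10+8 = 18
ES_Editing = 10; EF_Editing = 10+10 = 20
ES_Sound mix = 10; EF_Sound mix = 10+8 = 18
ES_Color grade = max(EF_Pickup shots=18, EF_Editing=20, EF_Sound mix=18) = 20; EF_Color grade = 20+10 = 30
Expected project duration μ = 30 days. Critical path: Principal photography → Editing → Color grade.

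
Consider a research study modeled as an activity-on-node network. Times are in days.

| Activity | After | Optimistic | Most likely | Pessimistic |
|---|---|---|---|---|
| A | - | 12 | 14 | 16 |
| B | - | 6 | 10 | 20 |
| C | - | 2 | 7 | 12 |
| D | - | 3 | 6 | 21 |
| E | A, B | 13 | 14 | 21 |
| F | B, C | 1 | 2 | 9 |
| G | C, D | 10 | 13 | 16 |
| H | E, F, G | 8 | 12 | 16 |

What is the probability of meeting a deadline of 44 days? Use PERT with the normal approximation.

te_A = (12 + 4·14 + 16)/6 = 84/6 = 14; σ²_A = ((16−12)/6)² = 0.444
te_B = (6 + 4·10 + 20)/6 = 66/6 = 11; σ²_B = ((20−6)/6)² = 5.444
te_C = (2 + 4·7 + 12)/6 = 42/6 = 7; σ²_C = ((12−2)/6)² = 2.778
te_D = (3 + 4·6 + 21)/6 = 48/6 = 8; σ²_D = ((21−3)/6)² = 9.000
te_E = (13 + 4·14 + 21)/6 = 90/6 = 15; σ²_E = ((21−13)/6)² = 1.778
te_F = (1 + 4·2 + 9)/6 = 18/6 = 3; σ²_F = ((9−1)/6)² = 1.778
te_G = (10 + 4·13 + 16)/6 = 78/6 = 13; σ²_G = ((16−10)/6)² = 1.000
te_H = (8 + 4·12 + 16)/6 = 72/6 = 12; σ²_H = ((16−8)/6)² = 1.778

Forward pass:
ES_A = 0; EF_A = 14
ES_B = 0; EF_B = 11
ES_C = 0; EF_C = 7
ES_D = 0; EF_D = 8
ES_E = max(EF_A=14, EF_B=11) = 14; EF_E = 14+15 = 29
ES_F = max(EF_B=11, EF_C=7) = 11; EF_F = 11+3 = 14
ES_G = max(EF_C=7, EF_D=8) = 8; EF_G = 8+13 = 21
ES_H = max(EF_E=29, EF_F=14, EF_G=21) = 29; EF_H = 29+12 = 41
Expected project duration μ = 41 days. Critical path: A → E → H.

Variance along critical path = 0.444 + 1.778 + 1.778 = 4.000; σ = √4.000 = 2.000 days.
Z = (44 − 41) / 2.000 = 1.500
P(T ≤ 44) = Φ(1.500) ≈ 0.933

0.933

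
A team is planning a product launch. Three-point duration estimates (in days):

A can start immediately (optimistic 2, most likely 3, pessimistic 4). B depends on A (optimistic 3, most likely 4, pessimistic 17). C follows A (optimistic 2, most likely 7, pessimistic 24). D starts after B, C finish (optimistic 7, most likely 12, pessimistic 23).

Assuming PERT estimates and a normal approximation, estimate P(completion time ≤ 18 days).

te_A = (2 + 4·3 + 4)/6 = 18/6 = 3; σ²_A = ((4−2)/6)² = 0.111
te_B = (3 + 4·4 + 17)/6 = 36/6 = 6; σ²_B = ((17−3)/6)² = 5.444
te_C = (2 + 4·7 + 24)/6 = 54/6 = 9; σ²_C = ((24−2)/6)² = 13.444
te_D = (7 + 4·12 + 23)/6 = 78/6 = 13; σ²_D = ((23−7)/6)² = 7.111

Forward pass:
ES_A = 0; EF_A = 3
ES_B = 3; EF_B = 3+6 = 9
ES_C = 3; EF_C = 3+9 = 12
ES_D = max(EF_B=9, EF_C=12) = 12; EF_D = 12+13 = 25
Expected project duration μ = 25 days. Critical path: A → C → D.

Variance along critical path = 0.111 + 13.444 + 7.111 = 20.667; σ = √20.667 = 4.546 days.
Z = (18 − 25) / 4.546 = -1.540
P(T ≤ 18) = Φ(-1.540) ≈ 0.062

0.062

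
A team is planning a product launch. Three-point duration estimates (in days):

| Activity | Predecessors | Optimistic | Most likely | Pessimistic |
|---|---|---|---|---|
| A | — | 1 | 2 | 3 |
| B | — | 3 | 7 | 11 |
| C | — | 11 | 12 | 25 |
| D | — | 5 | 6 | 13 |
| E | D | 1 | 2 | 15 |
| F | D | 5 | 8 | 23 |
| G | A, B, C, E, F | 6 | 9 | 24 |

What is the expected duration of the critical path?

te_A = (1 + 4·2 + 3)/6 = 12/6 = 2
te_B = (3 + 4·7 + 11)/6 = 42/6 = 7
te_C = (11 + 4·12 + 25)/6 = 84/6 = 14
te_D = (5 + 4·6 + 13)/6 = 42/6 = 7
te_E = (1 + 4·2 + 15)/6 = 24/6 = 4
te_F = (5 + 4·8 + 23)/6 = 60/6 = 10
te_G = (6 + 4·9 + 24)/6 = 66/6 = 11

Forward pass:
ES_A = 0; EF_A = 2
ES_B = 0; EF_B = 7
ES_C = 0; EF_C = 14
ES_D = 0; EF_D = 7
ES_E = 7; EF_E = 7+4 = 11
ES_F = 7; EF_F = 7+10 = 17
ES_G = max(EF_A=2, EF_B=7, EF_C=14, EF_E=11, EF_F=17) = 17; EF_G = 17+11 = 28
Expected project duration μ = 28 days. Critical path: D → F → G.

28 days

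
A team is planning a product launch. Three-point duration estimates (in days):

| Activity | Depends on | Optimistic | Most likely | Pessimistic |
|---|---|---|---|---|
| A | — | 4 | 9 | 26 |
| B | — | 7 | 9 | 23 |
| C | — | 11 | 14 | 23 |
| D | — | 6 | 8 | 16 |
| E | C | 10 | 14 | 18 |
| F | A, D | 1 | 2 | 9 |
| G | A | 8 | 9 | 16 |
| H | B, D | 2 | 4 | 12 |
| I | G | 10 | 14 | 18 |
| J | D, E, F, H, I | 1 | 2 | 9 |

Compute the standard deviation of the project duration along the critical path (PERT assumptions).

4.33 days

te_A = (4 + 4·9 + 26)/6 = 66/6 = 11; σ²_A = ((26−4)/6)² = 13.444
te_B = (7 + 4·9 + 23)/6 = 66/6 = 11; σ²_B = ((23−7)/6)² = 7.111
te_C = (11 + 4·14 + 23)/6 = 90/6 = 15; σ²_C = ((23−11)/6)² = 4.000
te_D = (6 + 4·8 + 16)/6 = 54/6 = 9; σ²_D = ((16−6)/6)² = 2.778
te_E = (10 + 4·14 + 18)/6 = 84/6 = 14; σ²_E = ((18−10)/6)² = 1.778
te_F = (1 + 4·2 + 9)/6 = 18/6 = 3; σ²_F = ((9−1)/6)² = 1.778
te_G = (8 + 4·9 + 16)/6 = 60/6 = 10; σ²_G = ((16−8)/6)² = 1.778
te_H = (2 + 4·4 + 12)/6 = 30/6 = 5; σ²_H = ((12−2)/6)² = 2.778
te_I = (10 + 4·14 + 18)/6 = 84/6 = 14; σ²_I = ((18−10)/6)² = 1.778
te_J = (1 + 4·2 + 9)/6 = 18/6 = 3; σ²_J = ((9−1)/6)² = 1.778

Forward pass:
ES_A = 0; EF_A = 11
ES_B = 0; EF_B = 11
ES_C = 0; EF_C = 15
ES_D = 0; EF_D = 9
ES_E = 15; EF_E = 15+14 = 29
ES_F = max(EF_A=11, EF_D=9) = 11; EF_F = 11+3 = 14
ES_G = 11; EF_G = 11+10 = 21
ES_H = max(EF_B=11, EF_D=9) = 11; EF_H = 11+5 = 16
ES_I = 21; EF_I = 21+14 = 35
ES_J = max(EF_D=9, EF_E=29, EF_F=14, EF_H=16, EF_I=35) = 35; EF_J = 35+3 = 38
Expected project duration μ = 38 days. Critical path: A → G → I → J.

Variance along critical path = 13.444 + 1.778 + 1.778 + 1.778 = 18.778
σ = √18.778 = 4.333 days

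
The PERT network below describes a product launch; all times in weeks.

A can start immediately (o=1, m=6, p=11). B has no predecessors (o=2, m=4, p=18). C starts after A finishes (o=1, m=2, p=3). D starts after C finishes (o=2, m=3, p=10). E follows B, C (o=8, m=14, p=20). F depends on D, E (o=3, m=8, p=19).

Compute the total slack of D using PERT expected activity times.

te_A = (1 + 4·6 + 11)/6 = 36/6 = 6
te_B = (2 + 4·4 + 18)/6 = 36/6 = 6
te_C = (1 + 4·2 + 3)/6 = 12/6 = 2
te_D = (2 + 4·3 + 10)/6 = 24/6 = 4
te_E = (8 + 4·14 + 20)/6 = 84/6 = 14
te_F = (3 + 4·8 + 19)/6 = 54/6 = 9

Forward pass:
ES_A = 0; EF_A = 6
ES_B = 0; EF_B = 6
ES_C = 6; EF_C = 6+2 = 8
ES_D = 8; EF_D = 8+4 = 12
ES_E = max(EF_B=6, EF_C=8) = 8; EF_E = 8+14 = 22
ES_F = max(EF_D=12, EF_E=22) = 22; EF_F = 22+9 = 31
Expected project duration μ = 31 weeks. Critical path: A → C → E → F.

Backward pass:
LF_F = 31; LS_F = 31−9 = 22
LF_E = LS_F = 22; LS_E = 22−14 = 8
LF_D = LS_F = 22; LS_D = 22−4 = 18
LF_C = min(LS_D=18, LS_E=8) = 8; LS_C = 8−2 = 6
LF_B = LS_E = 8; LS_B = 8−6 = 2
LF_A = LS_C = 6; LS_A = 6−6 = 0
Slack_D = LS_D − ES_D = 18 − 8 = 10

10 weeks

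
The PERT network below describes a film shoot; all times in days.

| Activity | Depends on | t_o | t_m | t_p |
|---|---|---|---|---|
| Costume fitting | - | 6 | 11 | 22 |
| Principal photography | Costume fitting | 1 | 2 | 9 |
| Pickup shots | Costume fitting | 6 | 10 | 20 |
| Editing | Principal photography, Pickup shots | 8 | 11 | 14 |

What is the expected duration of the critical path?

34 days

te_Costume fitting = (6 + 4·11 + 22)/6 = 72/6 = 12
te_Principal photography = (1 + 4·2 + 9)/6 = 18/6 = 3
te_Pickup shots = (6 + 4·10 + 20)/6 = 66/6 = 11
te_Editing = (8 + 4·11 + 14)/6 = 66/6 = 11

Forward pass:
ES_Costume fitting = 0; EF_Costume fitting = 12
ES_Principal photography = 12; EF_Principal photography = 12+3 = 15
ES_Pickup shots = 12; EF_Pickup shots = 12+11 = 23
ES_Editing = max(EF_Principal photography=15, EF_Pickup shots=23) = 23; EF_Editing = 23+11 = 34
Expected project duration μ = 34 days. Critical path: Costume fitting → Pickup shots → Editing.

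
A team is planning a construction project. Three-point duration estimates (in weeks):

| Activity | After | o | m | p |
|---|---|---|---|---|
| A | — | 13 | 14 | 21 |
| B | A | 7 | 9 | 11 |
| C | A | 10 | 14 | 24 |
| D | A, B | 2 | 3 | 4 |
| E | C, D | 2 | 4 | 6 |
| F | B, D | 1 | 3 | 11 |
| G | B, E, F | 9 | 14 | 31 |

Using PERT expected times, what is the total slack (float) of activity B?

te_A = (13 + 4·14 + 21)/6 = 90/6 = 15
te_B = (7 + 4·9 + 11)/6 = 54/6 = 9
te_C = (10 + 4·14 + 24)/6 = 90/6 = 15
te_D = (2 + 4·3 + 4)/6 = 18/6 = 3
te_E = (2 + 4·4 + 6)/6 = 24/6 = 4
te_F = (1 + 4·3 + 11)/6 = 24/6 = 4
te_G = (9 + 4·14 + 31)/6 = 96/6 = 16

Forward pass:
ES_A = 0; EF_A = 15
ES_B = 15; EF_B = 15+9 = 24
ES_C = 15; EF_C = 15+15 = 30
ES_D = max(EF_A=15, EF_B=24) = 24; EF_D = 24+3 = 27
ES_E = max(EF_C=30, EF_D=27) = 30; EF_E = 30+4 = 34
ES_F = max(EF_B=24, EF_D=27) = 27; EF_F = 27+4 = 31
ES_G = max(EF_B=24, EF_E=34, EF_F=31) = 34; EF_G = 34+16 = 50
Expected project duration μ = 50 weeks. Critical path: A → C → E → G.

Backward pass:
LF_G = 50; LS_G = 50−16 = 34
LF_F = LS_G = 34; LS_F = 34−4 = 30
LF_E = LS_G = 34; LS_E = 34−4 = 30
LF_D = min(LS_E=30, LS_F=30) = 30; LS_D = 30−3 = 27
LF_C = LS_E = 30; LS_C = 30−15 = 15
LF_B = min(LS_D=27, LS_F=30, LS_G=34) = 27; LS_B = 27−9 = 18
LF_A = min(LS_B=18, LS_C=15, LS_D=27) = 15; LS_A = 15−15 = 0
Slack_B = LS_B − ES_B = 18 − 15 = 3

3 weeks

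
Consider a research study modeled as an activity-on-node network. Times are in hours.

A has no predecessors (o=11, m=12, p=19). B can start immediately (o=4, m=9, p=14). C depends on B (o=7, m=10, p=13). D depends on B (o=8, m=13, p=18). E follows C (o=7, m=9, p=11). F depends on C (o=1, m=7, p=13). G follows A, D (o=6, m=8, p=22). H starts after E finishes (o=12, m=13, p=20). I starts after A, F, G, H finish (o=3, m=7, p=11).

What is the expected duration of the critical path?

te_A = (11 + 4·12 + 19)/6 = 78/6 = 13
te_B = (4 + 4·9 + 14)/6 = 54/6 = 9
te_C = (7 + 4·10 + 13)/6 = 60/6 = 10
te_D = (8 + 4·13 + 18)/6 = 78/6 = 13
te_E = (7 + 4·9 + 11)/6 = 54/6 = 9
te_F = (1 + 4·7 + 13)/6 = 42/6 = 7
te_G = (6 + 4·8 + 22)/6 = 60/6 = 10
te_H = (12 + 4·13 + 20)/6 = 84/6 = 14
te_I = (3 + 4·7 + 11)/6 = 42/6 = 7

Forward pass:
ES_A = 0; EF_A = 13
ES_B = 0; EF_B = 9
ES_C = 9; EF_C = 9+10 = 19
ES_D = 9; EF_D = 9+13 = 22
ES_E = 19; EF_E = 19+9 = 28
ES_F = 19; EF_F = 19+7 = 26
ES_G = max(EF_A=13, EF_D=22) = 22; EF_G = 22+10 = 32
ES_H = 28; EF_H = 28+14 = 42
ES_I = max(EF_A=13, EF_F=26, EF_G=32, EF_H=42) = 42; EF_I = 42+7 = 49
Expected project duration μ = 49 hours. Critical path: B → C → E → H → I.

49 hours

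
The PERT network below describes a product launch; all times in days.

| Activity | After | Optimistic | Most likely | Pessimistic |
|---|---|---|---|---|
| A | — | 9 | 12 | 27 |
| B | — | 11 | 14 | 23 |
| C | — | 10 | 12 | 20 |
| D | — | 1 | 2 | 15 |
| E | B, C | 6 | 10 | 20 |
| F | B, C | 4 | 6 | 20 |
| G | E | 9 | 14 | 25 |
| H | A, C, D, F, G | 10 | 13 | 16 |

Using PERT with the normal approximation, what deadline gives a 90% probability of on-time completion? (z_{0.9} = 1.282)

59.4 days

te_A = (9 + 4·12 + 27)/6 = 84/6 = 14; σ²_A = ((27−9)/6)² = 9.000
te_B = (11 + 4·14 + 23)/6 = 90/6 = 15; σ²_B = ((23−11)/6)² = 4.000
te_C = (10 + 4·12 + 20)/6 = 78/6 = 13; σ²_C = ((20−10)/6)² = 2.778
te_D = (1 + 4·2 + 15)/6 = 24/6 = 4; σ²_D = ((15−1)/6)² = 5.444
te_E = (6 + 4·10 + 20)/6 = 66/6 = 11; σ²_E = ((20−6)/6)² = 5.444
te_F = (4 + 4·6 + 20)/6 = 48/6 = 8; σ²_F = ((20−4)/6)² = 7.111
te_G = (9 + 4·14 + 25)/6 = 90/6 = 15; σ²_G = ((25−9)/6)² = 7.111
te_H = (10 + 4·13 + 16)/6 = 78/6 = 13; σ²_H = ((16−10)/6)² = 1.000

Forward pass:
ES_A = 0; EF_A = 14
ES_B = 0; EF_B = 15
ES_C = 0; EF_C = 13
ES_D = 0; EF_D = 4
ES_E = max(EF_B=15, EF_C=13) = 15; EF_E = 15+11 = 26
ES_F = max(EF_B=15, EF_C=13) = 15; EF_F = 15+8 = 23
ES_G = 26; EF_G = 26+15 = 41
ES_H = max(EF_A=14, EF_C=13, EF_D=4, EF_F=23, EF_G=41) = 41; EF_H = 41+13 = 54
Expected project duration μ = 54 days. Critical path: B → E → G → H.

Variance along critical path = 4.000 + 5.444 + 7.111 + 1.000 = 17.556; σ = 4.190 days.
D = μ + z·σ = 54 + 1.282·4.190 = 59.4 days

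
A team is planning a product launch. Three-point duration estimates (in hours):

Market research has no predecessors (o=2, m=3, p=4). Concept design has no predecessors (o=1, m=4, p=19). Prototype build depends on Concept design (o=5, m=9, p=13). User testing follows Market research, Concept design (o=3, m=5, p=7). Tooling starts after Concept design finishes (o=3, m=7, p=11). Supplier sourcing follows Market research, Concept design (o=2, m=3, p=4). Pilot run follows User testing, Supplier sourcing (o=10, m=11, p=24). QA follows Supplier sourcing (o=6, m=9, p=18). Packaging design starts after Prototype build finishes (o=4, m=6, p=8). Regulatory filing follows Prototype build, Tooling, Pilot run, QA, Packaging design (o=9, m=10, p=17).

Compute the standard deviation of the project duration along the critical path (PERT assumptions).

4.08 hours

te_Market research = (2 + 4·3 + 4)/6 = 18/6 = 3; σ²_Market research = ((4−2)/6)² = 0.111
te_Concept design = (1 + 4·4 + 19)/6 = 36/6 = 6; σ²_Concept design = ((19−1)/6)² = 9.000
te_Prototype build = (5 + 4·9 + 13)/6 = 54/6 = 9; σ²_Prototype build = ((13−5)/6)² = 1.778
te_User testing = (3 + 4·5 + 7)/6 = 30/6 = 5; σ²_User testing = ((7−3)/6)² = 0.444
te_Tooling = (3 + 4·7 + 11)/6 = 42/6 = 7; σ²_Tooling = ((11−3)/6)² = 1.778
te_Supplier sourcing = (2 + 4·3 + 4)/6 = 18/6 = 3; σ²_Supplier sourcing = ((4−2)/6)² = 0.111
te_Pilot run = (10 + 4·11 + 24)/6 = 78/6 = 13; σ²_Pilot run = ((24−10)/6)² = 5.444
te_QA = (6 + 4·9 + 18)/6 = 60/6 = 10; σ²_QA = ((18−6)/6)² = 4.000
te_Packaging design = (4 + 4·6 + 8)/6 = 36/6 = 6; σ²_Packaging design = ((8−4)/6)² = 0.444
te_Regulatory filing = (9 + 4·10 + 17)/6 = 66/6 = 11; σ²_Regulatory filing = ((17−9)/6)² = 1.778

Forward pass:
ES_Market research = 0; EF_Market research = 3
ES_Concept design = 0; EF_Concept design = 6
ES_Prototype build = 6; EF_Prototype build = 6+9 = 15
ES_User testing = max(EF_Market research=3, EF_Concept design=6) = 6; EF_User testing = 6+5 = 11
ES_Tooling = 6; EF_Tooling = 6+7 = 13
ES_Supplier sourcing = max(EF_Market research=3, EF_Concept design=6) = 6; EF_Supplier sourcing = 6+3 = 9
ES_Pilot run = max(EF_User testing=11, EF_Supplier sourcing=9) = 11; EF_Pilot run = 11+13 = 24
ES_QA = 9; EF_QA = 9+10 = 19
ES_Packaging design = 15; EF_Packaging design = 15+6 = 21
ES_Regulatory filing = max(EF_Prototype build=15, EF_Tooling=13, EF_Pilot run=24, EF_QA=19, EF_Packaging design=21) = 24; EF_Regulatory filing = 24+11 = 35
Expected project duration μ = 35 hours. Critical path: Concept design → User testing → Pilot run → Regulatory filing.

Variance along critical path = 9.000 + 0.444 + 5.444 + 1.778 = 16.667
σ = √16.667 = 4.082 hours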